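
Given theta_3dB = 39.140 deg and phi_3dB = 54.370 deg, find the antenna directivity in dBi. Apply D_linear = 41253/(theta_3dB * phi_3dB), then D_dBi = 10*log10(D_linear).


D_linear = 41253 / (39.140 * 54.370) = 19.38543
D_dBi = 10 * log10(19.38543) = 12.87 dBi

12.87 dBi


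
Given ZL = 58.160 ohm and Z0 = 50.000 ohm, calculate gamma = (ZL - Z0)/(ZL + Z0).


gamma = (58.160 - 50.000) / (58.160 + 50.000) = 0.07544

0.07544


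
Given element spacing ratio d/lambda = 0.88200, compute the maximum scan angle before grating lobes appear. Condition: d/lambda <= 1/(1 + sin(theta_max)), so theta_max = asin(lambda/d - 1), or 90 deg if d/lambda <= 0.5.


lambda/d - 1 = 1/0.88200 - 1 = 0.1337868
theta_max = asin(0.1337868) = 7.688 deg

7.688 deg


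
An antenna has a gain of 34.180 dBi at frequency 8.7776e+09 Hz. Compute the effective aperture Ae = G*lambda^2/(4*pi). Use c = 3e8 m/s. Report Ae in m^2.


lambda = c / f = 3.0000e+08 / 8.7776e+09 = 0.03417791 m
G_linear = 10^(34.180/10) = 2618.183
Ae = G_linear * lambda^2 / (4*pi) = 2618.183 * 0.03417791^2 / (4*pi) = 0.2434 m^2

0.2434 m^2


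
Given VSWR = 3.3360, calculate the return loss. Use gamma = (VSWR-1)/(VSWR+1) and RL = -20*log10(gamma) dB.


gamma = (3.3360 - 1) / (3.3360 + 1) = 0.5387454
RL = -20 * log10(0.5387454) = 5.372 dB

5.372 dB


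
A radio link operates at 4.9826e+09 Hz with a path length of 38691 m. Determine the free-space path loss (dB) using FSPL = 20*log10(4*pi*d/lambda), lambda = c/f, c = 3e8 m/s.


lambda = c / f = 3.0000e+08 / 4.9826e+09 = 0.06020953 m
FSPL = 20 * log10(4*pi*38691/0.06020953) = 138.1 dB

138.1 dB


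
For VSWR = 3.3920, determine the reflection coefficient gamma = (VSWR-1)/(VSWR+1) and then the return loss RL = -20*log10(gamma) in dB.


gamma = (3.3920 - 1) / (3.3920 + 1) = 0.5446266
RL = -20 * log10(0.5446266) = 5.278 dB

5.278 dB


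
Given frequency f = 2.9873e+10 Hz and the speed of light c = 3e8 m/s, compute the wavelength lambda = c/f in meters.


lambda = c / f = 3.0000e+08 / 2.9873e+10 = 0.01004 m

0.01004 m


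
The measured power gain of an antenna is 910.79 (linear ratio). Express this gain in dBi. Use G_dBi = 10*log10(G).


G_dBi = 10 * log10(910.79) = 29.59 dBi

29.59 dBi


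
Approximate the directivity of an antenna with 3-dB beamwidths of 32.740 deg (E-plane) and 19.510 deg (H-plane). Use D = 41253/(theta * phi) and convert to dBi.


D_linear = 41253 / (32.740 * 19.510) = 64.58320
D_dBi = 10 * log10(64.58320) = 18.10 dBi

18.10 dBi


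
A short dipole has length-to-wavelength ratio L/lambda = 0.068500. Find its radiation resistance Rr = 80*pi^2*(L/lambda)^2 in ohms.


Rr = 80 * pi^2 * (0.068500)^2 = 80 * 9.869604 * 4.692250e-03 = 3.705 ohm

3.705 ohm


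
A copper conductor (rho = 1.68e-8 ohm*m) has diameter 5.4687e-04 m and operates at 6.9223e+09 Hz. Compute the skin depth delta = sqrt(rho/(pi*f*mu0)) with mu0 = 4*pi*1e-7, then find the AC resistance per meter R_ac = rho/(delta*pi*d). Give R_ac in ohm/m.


delta = sqrt(1.68e-8 / (pi * 6.9223e+09 * 4*pi*1e-7)) = 7.840605e-07 m
R_ac = 1.68e-8 / (7.840605e-07 * pi * 5.4687e-04) = 12.47 ohm/m

12.47 ohm/m


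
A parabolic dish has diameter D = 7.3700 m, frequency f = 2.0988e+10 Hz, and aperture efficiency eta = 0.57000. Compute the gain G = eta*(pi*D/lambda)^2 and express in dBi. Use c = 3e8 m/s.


lambda = c / f = 3.0000e+08 / 2.0988e+10 = 0.01429388 m
G_linear = 0.57000 * (pi * 7.3700 / 0.01429388)^2 = 1.495579e+06
G_dBi = 10 * log10(1.495579e+06) = 61.75 dBi

61.75 dBi


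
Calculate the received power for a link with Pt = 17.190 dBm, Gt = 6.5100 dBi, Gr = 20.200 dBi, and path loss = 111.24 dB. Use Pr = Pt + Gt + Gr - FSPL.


Pr = 17.190 + 6.5100 + 20.200 - 111.24 = -67.34 dBm

-67.34 dBm


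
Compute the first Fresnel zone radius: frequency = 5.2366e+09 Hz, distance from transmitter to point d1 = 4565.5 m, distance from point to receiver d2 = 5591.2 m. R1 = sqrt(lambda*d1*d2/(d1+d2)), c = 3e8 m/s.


lambda = c / f = 3.0000e+08 / 5.2366e+09 = 0.05728908 m
R1 = sqrt(0.05728908 * 4565.5 * 5591.2 / (4565.5 + 5591.2)) = 12.00 m

12.00 m


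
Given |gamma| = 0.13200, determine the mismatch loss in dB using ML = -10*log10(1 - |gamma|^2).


ML = -10 * log10(1 - 0.13200^2) = -10 * log10(0.982576) = 0.07634 dB

0.07634 dB


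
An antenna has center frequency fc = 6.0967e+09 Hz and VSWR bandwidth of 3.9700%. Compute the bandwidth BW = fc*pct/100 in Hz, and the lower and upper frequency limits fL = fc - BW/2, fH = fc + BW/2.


BW = 6.0967e+09 * 3.9700/100 = 2.420390e+08 Hz
fL = 6.0967e+09 - 2.420390e+08/2 = 5.976e+09 Hz
fH = 6.0967e+09 + 2.420390e+08/2 = 6.218e+09 Hz

BW=2.420e+08 Hz, fL=5.976e+09 Hz, fH=6.218e+09 Hz


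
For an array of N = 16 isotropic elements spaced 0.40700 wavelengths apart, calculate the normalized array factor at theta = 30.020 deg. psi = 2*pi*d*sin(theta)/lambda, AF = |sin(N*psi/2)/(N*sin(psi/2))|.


psi = 2*pi*0.40700*sin(30.020 deg) = 1.279401 rad
AF = |sin(16*1.279401/2) / (16*sin(1.279401/2))| = 0.07586

0.07586


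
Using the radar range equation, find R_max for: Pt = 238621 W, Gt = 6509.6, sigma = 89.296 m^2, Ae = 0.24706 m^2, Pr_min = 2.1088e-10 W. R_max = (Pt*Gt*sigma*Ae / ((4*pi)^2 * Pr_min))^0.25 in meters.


R^4 = 238621*6509.6*89.296*0.24706 / ((4*pi)^2 * 2.1088e-10) = 1.029064e+18
R_max = 1.029064e+18^0.25 = 31850 m

31850 m


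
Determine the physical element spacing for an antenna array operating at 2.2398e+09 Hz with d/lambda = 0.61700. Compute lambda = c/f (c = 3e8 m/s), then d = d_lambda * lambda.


lambda = c / f = 3.0000e+08 / 2.2398e+09 = 0.1339405 m
d = 0.61700 * 0.1339405 = 0.08264 m

0.08264 m


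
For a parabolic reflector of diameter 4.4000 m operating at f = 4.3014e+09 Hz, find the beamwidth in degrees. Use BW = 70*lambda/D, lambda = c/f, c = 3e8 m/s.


lambda = c / f = 3.0000e+08 / 4.3014e+09 = 0.06974473 m
BW = 70 * 0.06974473 / 4.4000 = 1.110 deg

1.110 deg


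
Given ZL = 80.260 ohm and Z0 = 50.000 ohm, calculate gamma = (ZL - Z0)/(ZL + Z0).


gamma = (80.260 - 50.000) / (80.260 + 50.000) = 0.2323

0.2323


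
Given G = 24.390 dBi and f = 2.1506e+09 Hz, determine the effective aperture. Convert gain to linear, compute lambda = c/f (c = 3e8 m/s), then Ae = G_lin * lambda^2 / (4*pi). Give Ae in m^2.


lambda = c / f = 3.0000e+08 / 2.1506e+09 = 0.1394960 m
G_linear = 10^(24.390/10) = 274.7894
Ae = G_linear * lambda^2 / (4*pi) = 274.7894 * 0.1394960^2 / (4*pi) = 0.4255 m^2

0.4255 m^2


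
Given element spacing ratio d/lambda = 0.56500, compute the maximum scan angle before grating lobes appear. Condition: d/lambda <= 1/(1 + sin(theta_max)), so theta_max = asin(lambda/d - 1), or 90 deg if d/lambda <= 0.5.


lambda/d - 1 = 1/0.56500 - 1 = 0.7699115
theta_max = asin(0.7699115) = 50.35 deg

50.35 deg


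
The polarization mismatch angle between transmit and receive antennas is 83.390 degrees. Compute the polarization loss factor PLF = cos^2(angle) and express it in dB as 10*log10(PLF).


PLF_linear = cos^2(83.390 deg) = 0.01325043
PLF_dB = 10 * log10(0.01325043) = -18.78 dB

-18.78 dB


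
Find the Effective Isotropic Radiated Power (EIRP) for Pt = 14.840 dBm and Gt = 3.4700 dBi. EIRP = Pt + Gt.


EIRP = Pt + Gt = 14.840 + 3.4700 = 18.31 dBm

18.31 dBm


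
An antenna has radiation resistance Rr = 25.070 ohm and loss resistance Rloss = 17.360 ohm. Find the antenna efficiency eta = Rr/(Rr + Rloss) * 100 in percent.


eta = 25.070 / (25.070 + 17.360) * 100 = 59.09%

59.09%


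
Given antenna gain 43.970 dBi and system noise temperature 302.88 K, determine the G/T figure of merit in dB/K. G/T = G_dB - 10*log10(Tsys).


G/T = 43.970 - 10*log10(302.88) = 43.970 - 24.81271 = 19.16 dB/K

19.16 dB/K


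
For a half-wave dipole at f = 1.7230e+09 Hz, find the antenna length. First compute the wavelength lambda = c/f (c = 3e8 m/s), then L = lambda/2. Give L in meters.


lambda = c / f = 3.0000e+08 / 1.7230e+09 = 0.1741149 m
L = lambda / 2 = 0.1741149 / 2 = 0.08706 m

0.08706 m


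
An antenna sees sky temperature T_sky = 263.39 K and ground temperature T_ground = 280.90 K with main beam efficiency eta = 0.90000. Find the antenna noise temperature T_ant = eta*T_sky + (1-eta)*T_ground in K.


T_ant = 0.90000 * 263.39 + (1 - 0.90000) * 280.90 = 265.1 K

265.1 K


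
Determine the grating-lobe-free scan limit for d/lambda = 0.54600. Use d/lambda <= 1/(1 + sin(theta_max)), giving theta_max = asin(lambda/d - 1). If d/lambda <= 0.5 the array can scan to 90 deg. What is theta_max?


lambda/d - 1 = 1/0.54600 - 1 = 0.8315018
theta_max = asin(0.8315018) = 56.25 deg

56.25 deg


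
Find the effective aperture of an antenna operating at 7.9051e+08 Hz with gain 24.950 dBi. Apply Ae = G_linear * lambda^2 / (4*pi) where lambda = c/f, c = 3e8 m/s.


lambda = c / f = 3.0000e+08 / 7.9051e+08 = 0.3795018 m
G_linear = 10^(24.950/10) = 312.6079
Ae = G_linear * lambda^2 / (4*pi) = 312.6079 * 0.3795018^2 / (4*pi) = 3.583 m^2

3.583 m^2


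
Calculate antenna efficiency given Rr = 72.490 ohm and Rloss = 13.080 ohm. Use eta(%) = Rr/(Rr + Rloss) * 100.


eta = 72.490 / (72.490 + 13.080) * 100 = 84.71%

84.71%


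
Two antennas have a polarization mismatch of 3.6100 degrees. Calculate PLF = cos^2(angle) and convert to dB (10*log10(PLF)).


PLF_linear = cos^2(3.6100 deg) = 0.9960354
PLF_dB = 10 * log10(0.9960354) = -0.01725 dB

-0.01725 dB


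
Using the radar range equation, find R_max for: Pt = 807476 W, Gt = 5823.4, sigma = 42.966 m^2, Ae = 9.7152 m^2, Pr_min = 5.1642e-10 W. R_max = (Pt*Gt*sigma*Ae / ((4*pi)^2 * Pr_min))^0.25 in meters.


R^4 = 807476*5823.4*42.966*9.7152 / ((4*pi)^2 * 5.1642e-10) = 2.406912e+19
R_max = 2.406912e+19^0.25 = 70043 m

70043 m


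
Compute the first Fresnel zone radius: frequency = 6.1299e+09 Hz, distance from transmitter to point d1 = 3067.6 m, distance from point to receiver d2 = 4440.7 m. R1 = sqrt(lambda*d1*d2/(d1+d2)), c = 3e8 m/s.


lambda = c / f = 3.0000e+08 / 6.1299e+09 = 0.04894044 m
R1 = sqrt(0.04894044 * 3067.6 * 4440.7 / (3067.6 + 4440.7)) = 9.423 m

9.423 m


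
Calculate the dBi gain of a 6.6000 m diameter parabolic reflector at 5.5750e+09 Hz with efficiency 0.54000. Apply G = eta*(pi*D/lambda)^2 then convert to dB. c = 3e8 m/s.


lambda = c / f = 3.0000e+08 / 5.5750e+09 = 0.05381166 m
G_linear = 0.54000 * (pi * 6.6000 / 0.05381166)^2 = 80173.09
G_dBi = 10 * log10(80173.09) = 49.04 dBi

49.04 dBi


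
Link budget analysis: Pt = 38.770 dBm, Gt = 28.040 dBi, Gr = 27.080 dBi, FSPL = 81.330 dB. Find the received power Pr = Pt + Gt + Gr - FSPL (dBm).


Pr = 38.770 + 28.040 + 27.080 - 81.330 = 12.56 dBm

12.56 dBm


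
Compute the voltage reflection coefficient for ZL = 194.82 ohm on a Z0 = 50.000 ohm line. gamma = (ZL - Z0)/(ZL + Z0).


gamma = (194.82 - 50.000) / (194.82 + 50.000) = 0.5915

0.5915


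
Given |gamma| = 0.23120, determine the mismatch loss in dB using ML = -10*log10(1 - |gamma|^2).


ML = -10 * log10(1 - 0.23120^2) = -10 * log10(0.94654656) = 0.2386 dB

0.2386 dB


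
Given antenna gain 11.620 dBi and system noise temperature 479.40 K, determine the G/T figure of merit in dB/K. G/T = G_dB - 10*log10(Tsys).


G/T = 11.620 - 10*log10(479.40) = 11.620 - 26.80698 = -15.19 dB/K

-15.19 dB/K


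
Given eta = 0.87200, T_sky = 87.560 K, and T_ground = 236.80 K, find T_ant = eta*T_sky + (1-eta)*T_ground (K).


T_ant = 0.87200 * 87.560 + (1 - 0.87200) * 236.80 = 106.7 K

106.7 K


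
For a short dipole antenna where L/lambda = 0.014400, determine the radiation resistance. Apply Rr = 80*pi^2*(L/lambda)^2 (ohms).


Rr = 80 * pi^2 * (0.014400)^2 = 80 * 9.869604 * 2.073600e-04 = 0.1637 ohm

0.1637 ohm


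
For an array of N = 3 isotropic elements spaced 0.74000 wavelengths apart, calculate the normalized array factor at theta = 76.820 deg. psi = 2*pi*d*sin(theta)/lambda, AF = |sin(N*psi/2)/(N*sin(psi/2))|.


psi = 2*pi*0.74000*sin(76.820 deg) = 4.527081 rad
AF = |sin(3*4.527081/2) / (3*sin(4.527081/2))| = 0.2105

0.2105


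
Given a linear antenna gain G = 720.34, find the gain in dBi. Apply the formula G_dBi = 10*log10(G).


G_dBi = 10 * log10(720.34) = 28.58 dBi

28.58 dBi


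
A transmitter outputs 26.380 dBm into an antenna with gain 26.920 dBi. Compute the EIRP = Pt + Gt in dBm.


EIRP = Pt + Gt = 26.380 + 26.920 = 53.30 dBm

53.30 dBm


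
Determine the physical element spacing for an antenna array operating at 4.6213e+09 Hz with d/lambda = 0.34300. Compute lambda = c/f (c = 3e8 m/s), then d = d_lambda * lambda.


lambda = c / f = 3.0000e+08 / 4.6213e+09 = 0.06491680 m
d = 0.34300 * 0.06491680 = 0.02227 m

0.02227 m


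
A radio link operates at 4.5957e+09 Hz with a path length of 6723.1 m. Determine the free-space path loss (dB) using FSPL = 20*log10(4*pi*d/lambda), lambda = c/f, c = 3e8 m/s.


lambda = c / f = 3.0000e+08 / 4.5957e+09 = 0.06527841 m
FSPL = 20 * log10(4*pi*6723.1/0.06527841) = 122.2 dB

122.2 dB


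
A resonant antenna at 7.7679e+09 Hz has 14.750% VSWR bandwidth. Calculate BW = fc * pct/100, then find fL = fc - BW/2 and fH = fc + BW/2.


BW = 7.7679e+09 * 14.750/100 = 1.145765e+09 Hz
fL = 7.7679e+09 - 1.145765e+09/2 = 7.195e+09 Hz
fH = 7.7679e+09 + 1.145765e+09/2 = 8.341e+09 Hz

BW=1.146e+09 Hz, fL=7.195e+09 Hz, fH=8.341e+09 Hz


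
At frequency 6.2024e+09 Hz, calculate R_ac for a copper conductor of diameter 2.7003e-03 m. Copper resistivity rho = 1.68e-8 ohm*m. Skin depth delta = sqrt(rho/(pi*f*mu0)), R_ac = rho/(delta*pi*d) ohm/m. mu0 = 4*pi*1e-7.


delta = sqrt(1.68e-8 / (pi * 6.2024e+09 * 4*pi*1e-7)) = 8.283138e-07 m
R_ac = 1.68e-8 / (8.283138e-07 * pi * 2.7003e-03) = 2.391 ohm/m

2.391 ohm/m


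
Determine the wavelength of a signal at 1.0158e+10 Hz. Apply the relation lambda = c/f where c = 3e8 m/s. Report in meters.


lambda = c / f = 3.0000e+08 / 1.0158e+10 = 0.02953 m

0.02953 m


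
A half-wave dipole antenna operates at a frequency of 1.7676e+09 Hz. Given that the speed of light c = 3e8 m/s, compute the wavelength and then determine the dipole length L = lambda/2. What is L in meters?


lambda = c / f = 3.0000e+08 / 1.7676e+09 = 0.1697217 m
L = lambda / 2 = 0.1697217 / 2 = 0.08486 m

0.08486 m


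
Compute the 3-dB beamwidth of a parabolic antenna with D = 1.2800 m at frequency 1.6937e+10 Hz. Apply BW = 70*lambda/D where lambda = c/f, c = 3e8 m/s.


lambda = c / f = 3.0000e+08 / 1.6937e+10 = 0.01771270 m
BW = 70 * 0.01771270 / 1.2800 = 0.9687 deg

0.9687 deg


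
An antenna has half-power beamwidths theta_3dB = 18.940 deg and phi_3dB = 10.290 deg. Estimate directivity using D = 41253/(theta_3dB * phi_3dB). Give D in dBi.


D_linear = 41253 / (18.940 * 10.290) = 211.6704
D_dBi = 10 * log10(211.6704) = 23.26 dBi

23.26 dBi


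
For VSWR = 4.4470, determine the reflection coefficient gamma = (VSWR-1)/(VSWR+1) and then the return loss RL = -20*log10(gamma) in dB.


gamma = (4.4470 - 1) / (4.4470 + 1) = 0.6328254
RL = -20 * log10(0.6328254) = 3.974 dB

3.974 dB


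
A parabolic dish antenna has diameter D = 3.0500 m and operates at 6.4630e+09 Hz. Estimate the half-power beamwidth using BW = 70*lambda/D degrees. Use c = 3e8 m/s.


lambda = c / f = 3.0000e+08 / 6.4630e+09 = 0.04641807 m
BW = 70 * 0.04641807 / 3.0500 = 1.065 deg

1.065 deg


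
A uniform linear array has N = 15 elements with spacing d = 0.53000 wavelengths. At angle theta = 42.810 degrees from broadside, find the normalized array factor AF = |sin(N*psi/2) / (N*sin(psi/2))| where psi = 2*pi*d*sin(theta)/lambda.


psi = 2*pi*0.53000*sin(42.810 deg) = 2.263026 rad
AF = |sin(15*2.263026/2) / (15*sin(2.263026/2))| = 0.07024

0.07024


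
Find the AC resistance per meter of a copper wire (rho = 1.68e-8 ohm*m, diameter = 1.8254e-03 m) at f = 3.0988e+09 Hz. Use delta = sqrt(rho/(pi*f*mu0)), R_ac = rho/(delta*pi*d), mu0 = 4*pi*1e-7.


delta = sqrt(1.68e-8 / (pi * 3.0988e+09 * 4*pi*1e-7)) = 1.171866e-06 m
R_ac = 1.68e-8 / (1.171866e-06 * pi * 1.8254e-03) = 2.500 ohm/m

2.500 ohm/m


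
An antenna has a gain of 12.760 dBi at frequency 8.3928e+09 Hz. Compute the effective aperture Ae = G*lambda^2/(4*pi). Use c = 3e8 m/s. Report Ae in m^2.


lambda = c / f = 3.0000e+08 / 8.3928e+09 = 0.03574492 m
G_linear = 10^(12.760/10) = 18.87991
Ae = G_linear * lambda^2 / (4*pi) = 18.87991 * 0.03574492^2 / (4*pi) = 1.920e-03 m^2

1.920e-03 m^2


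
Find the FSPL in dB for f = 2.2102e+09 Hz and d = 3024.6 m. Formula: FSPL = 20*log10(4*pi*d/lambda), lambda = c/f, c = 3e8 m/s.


lambda = c / f = 3.0000e+08 / 2.2102e+09 = 0.1357343 m
FSPL = 20 * log10(4*pi*3024.6/0.1357343) = 108.9 dB

108.9 dB


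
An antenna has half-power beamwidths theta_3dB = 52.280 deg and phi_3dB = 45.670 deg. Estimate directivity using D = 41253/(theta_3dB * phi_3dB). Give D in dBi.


D_linear = 41253 / (52.280 * 45.670) = 17.27782
D_dBi = 10 * log10(17.27782) = 12.37 dBi

12.37 dBi


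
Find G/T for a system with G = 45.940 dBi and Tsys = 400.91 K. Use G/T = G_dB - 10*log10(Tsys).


G/T = 45.940 - 10*log10(400.91) = 45.940 - 26.03047 = 19.91 dB/K

19.91 dB/K


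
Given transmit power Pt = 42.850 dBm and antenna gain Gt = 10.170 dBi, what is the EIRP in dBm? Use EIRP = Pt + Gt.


EIRP = Pt + Gt = 42.850 + 10.170 = 53.02 dBm

53.02 dBm


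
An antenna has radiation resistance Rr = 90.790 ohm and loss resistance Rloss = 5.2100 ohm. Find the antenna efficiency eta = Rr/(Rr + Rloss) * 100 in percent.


eta = 90.790 / (90.790 + 5.2100) * 100 = 94.57%

94.57%


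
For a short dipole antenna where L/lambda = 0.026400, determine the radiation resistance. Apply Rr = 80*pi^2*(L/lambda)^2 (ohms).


Rr = 80 * pi^2 * (0.026400)^2 = 80 * 9.869604 * 6.969600e-04 = 0.5503 ohm

0.5503 ohm


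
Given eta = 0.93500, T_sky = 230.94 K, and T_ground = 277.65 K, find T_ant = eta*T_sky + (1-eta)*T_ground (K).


T_ant = 0.93500 * 230.94 + (1 - 0.93500) * 277.65 = 234.0 K

234.0 K


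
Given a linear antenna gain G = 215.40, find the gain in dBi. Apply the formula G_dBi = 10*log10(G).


G_dBi = 10 * log10(215.40) = 23.33 dBi

23.33 dBi


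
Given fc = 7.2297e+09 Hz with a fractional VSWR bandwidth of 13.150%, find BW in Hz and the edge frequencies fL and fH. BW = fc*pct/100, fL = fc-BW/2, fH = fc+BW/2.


BW = 7.2297e+09 * 13.150/100 = 9.507056e+08 Hz
fL = 7.2297e+09 - 9.507056e+08/2 = 6.754e+09 Hz
fH = 7.2297e+09 + 9.507056e+08/2 = 7.705e+09 Hz

BW=9.507e+08 Hz, fL=6.754e+09 Hz, fH=7.705e+09 Hz


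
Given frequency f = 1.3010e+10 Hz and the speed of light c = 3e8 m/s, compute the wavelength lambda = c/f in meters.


lambda = c / f = 3.0000e+08 / 1.3010e+10 = 0.02306 m

0.02306 m


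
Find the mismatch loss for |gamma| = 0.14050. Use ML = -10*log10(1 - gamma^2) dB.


ML = -10 * log10(1 - 0.14050^2) = -10 * log10(0.98025975) = 0.08659 dB

0.08659 dB


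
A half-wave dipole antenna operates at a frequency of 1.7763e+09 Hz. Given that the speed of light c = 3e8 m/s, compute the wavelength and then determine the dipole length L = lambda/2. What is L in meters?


lambda = c / f = 3.0000e+08 / 1.7763e+09 = 0.1688904 m
L = lambda / 2 = 0.1688904 / 2 = 0.08445 m

0.08445 m


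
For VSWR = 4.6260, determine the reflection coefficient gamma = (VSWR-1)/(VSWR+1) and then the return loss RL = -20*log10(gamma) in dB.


gamma = (4.6260 - 1) / (4.6260 + 1) = 0.6445076
RL = -20 * log10(0.6445076) = 3.815 dB

3.815 dB


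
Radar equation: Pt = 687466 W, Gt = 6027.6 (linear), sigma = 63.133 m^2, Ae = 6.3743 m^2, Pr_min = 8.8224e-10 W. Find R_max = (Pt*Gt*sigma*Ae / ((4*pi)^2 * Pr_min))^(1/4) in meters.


R^4 = 687466*6027.6*63.133*6.3743 / ((4*pi)^2 * 8.8224e-10) = 1.196956e+19
R_max = 1.196956e+19^0.25 = 58819 m

58819 m


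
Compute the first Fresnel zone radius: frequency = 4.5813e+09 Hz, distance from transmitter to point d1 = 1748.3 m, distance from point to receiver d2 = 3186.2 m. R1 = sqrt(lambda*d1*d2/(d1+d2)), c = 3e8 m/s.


lambda = c / f = 3.0000e+08 / 4.5813e+09 = 0.06548360 m
R1 = sqrt(0.06548360 * 1748.3 * 3186.2 / (1748.3 + 3186.2)) = 8.598 m

8.598 m


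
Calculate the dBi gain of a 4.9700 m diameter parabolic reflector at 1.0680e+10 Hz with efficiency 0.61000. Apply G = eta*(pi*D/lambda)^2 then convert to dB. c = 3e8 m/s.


lambda = c / f = 3.0000e+08 / 1.0680e+10 = 0.02808989 m
G_linear = 0.61000 * (pi * 4.9700 / 0.02808989)^2 = 188470.0
G_dBi = 10 * log10(188470.0) = 52.75 dBi

52.75 dBi


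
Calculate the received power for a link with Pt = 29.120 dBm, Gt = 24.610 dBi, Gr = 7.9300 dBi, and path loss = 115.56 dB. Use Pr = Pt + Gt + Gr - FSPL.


Pr = 29.120 + 24.610 + 7.9300 - 115.56 = -53.90 dBm

-53.90 dBm


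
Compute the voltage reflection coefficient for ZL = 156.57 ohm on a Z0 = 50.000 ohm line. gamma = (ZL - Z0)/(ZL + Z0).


gamma = (156.57 - 50.000) / (156.57 + 50.000) = 0.5159

0.5159


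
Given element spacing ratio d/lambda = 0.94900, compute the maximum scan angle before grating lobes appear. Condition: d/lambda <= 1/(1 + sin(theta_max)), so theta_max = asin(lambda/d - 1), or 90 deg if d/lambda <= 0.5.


lambda/d - 1 = 1/0.94900 - 1 = 0.05374078
theta_max = asin(0.05374078) = 3.081 deg

3.081 deg


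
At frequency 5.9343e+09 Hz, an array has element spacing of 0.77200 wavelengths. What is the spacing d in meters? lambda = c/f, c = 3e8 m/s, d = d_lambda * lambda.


lambda = c / f = 3.0000e+08 / 5.9343e+09 = 0.05055356 m
d = 0.77200 * 0.05055356 = 0.03903 m

0.03903 m


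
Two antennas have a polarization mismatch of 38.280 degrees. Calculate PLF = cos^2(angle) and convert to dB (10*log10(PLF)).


PLF_linear = cos^2(38.280 deg) = 0.6162135
PLF_dB = 10 * log10(0.6162135) = -2.103 dB

-2.103 dB


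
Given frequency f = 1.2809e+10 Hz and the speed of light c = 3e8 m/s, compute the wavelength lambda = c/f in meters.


lambda = c / f = 3.0000e+08 / 1.2809e+10 = 0.02342 m

0.02342 m


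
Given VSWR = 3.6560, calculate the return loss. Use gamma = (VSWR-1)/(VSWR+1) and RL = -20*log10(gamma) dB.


gamma = (3.6560 - 1) / (3.6560 + 1) = 0.5704467
RL = -20 * log10(0.5704467) = 4.876 dB

4.876 dB


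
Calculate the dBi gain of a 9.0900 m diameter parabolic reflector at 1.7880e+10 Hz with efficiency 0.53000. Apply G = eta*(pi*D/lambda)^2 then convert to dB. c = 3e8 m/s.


lambda = c / f = 3.0000e+08 / 1.7880e+10 = 0.01677852 m
G_linear = 0.53000 * (pi * 9.0900 / 0.01677852)^2 = 1.535310e+06
G_dBi = 10 * log10(1.535310e+06) = 61.86 dBi

61.86 dBi


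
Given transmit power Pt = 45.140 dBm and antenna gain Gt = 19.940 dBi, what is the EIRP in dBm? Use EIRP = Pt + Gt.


EIRP = Pt + Gt = 45.140 + 19.940 = 65.08 dBm

65.08 dBm


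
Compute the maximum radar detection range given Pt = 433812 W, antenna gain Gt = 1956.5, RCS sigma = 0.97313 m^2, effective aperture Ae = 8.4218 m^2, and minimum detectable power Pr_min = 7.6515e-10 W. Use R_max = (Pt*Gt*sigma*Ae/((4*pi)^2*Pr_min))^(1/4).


R^4 = 433812*1956.5*0.97313*8.4218 / ((4*pi)^2 * 7.6515e-10) = 5.756929e+16
R_max = 5.756929e+16^0.25 = 15490 m

15490 m


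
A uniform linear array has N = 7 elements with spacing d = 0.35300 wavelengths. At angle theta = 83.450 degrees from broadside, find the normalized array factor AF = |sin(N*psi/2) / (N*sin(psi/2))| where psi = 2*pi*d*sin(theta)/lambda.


psi = 2*pi*0.35300*sin(83.450 deg) = 2.203487 rad
AF = |sin(7*2.203487/2) / (7*sin(2.203487/2))| = 0.1585

0.1585


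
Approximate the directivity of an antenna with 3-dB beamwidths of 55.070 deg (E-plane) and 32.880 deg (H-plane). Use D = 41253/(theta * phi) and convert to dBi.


D_linear = 41253 / (55.070 * 32.880) = 22.78288
D_dBi = 10 * log10(22.78288) = 13.58 dBi

13.58 dBi


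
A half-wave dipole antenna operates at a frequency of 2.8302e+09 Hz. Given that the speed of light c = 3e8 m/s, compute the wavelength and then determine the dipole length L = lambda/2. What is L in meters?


lambda = c / f = 3.0000e+08 / 2.8302e+09 = 0.1059996 m
L = lambda / 2 = 0.1059996 / 2 = 0.05300 m

0.05300 m


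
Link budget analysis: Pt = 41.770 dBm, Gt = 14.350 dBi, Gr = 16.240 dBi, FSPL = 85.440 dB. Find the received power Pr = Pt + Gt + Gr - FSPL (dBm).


Pr = 41.770 + 14.350 + 16.240 - 85.440 = -13.08 dBm

-13.08 dBm


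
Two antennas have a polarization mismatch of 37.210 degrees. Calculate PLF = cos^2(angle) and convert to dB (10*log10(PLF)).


PLF_linear = cos^2(37.210 deg) = 0.6342918
PLF_dB = 10 * log10(0.6342918) = -1.977 dB

-1.977 dB


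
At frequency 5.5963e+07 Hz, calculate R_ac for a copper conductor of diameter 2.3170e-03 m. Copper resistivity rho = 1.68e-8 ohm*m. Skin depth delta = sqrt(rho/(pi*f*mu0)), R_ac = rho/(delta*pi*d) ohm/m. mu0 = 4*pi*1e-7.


delta = sqrt(1.68e-8 / (pi * 5.5963e+07 * 4*pi*1e-7)) = 8.720156e-06 m
R_ac = 1.68e-8 / (8.720156e-06 * pi * 2.3170e-03) = 0.2647 ohm/m

0.2647 ohm/m


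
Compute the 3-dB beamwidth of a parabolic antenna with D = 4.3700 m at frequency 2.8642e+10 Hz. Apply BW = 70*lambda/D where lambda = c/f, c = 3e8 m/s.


lambda = c / f = 3.0000e+08 / 2.8642e+10 = 0.01047413 m
BW = 70 * 0.01047413 / 4.3700 = 0.1678 deg

0.1678 deg


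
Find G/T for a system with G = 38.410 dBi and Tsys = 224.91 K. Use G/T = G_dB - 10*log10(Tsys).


G/T = 38.410 - 10*log10(224.91) = 38.410 - 23.52009 = 14.89 dB/K

14.89 dB/K


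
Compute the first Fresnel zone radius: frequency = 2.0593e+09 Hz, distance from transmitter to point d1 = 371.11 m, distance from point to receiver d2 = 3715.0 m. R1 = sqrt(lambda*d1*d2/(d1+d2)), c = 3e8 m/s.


lambda = c / f = 3.0000e+08 / 2.0593e+09 = 0.1456806 m
R1 = sqrt(0.1456806 * 371.11 * 3715.0 / (371.11 + 3715.0)) = 7.011 m

7.011 m


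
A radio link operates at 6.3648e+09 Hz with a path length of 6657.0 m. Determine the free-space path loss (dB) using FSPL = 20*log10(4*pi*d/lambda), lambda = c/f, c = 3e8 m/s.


lambda = c / f = 3.0000e+08 / 6.3648e+09 = 0.04713424 m
FSPL = 20 * log10(4*pi*6657.0/0.04713424) = 125.0 dB

125.0 dB


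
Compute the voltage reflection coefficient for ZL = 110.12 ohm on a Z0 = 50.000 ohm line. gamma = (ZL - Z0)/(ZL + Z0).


gamma = (110.12 - 50.000) / (110.12 + 50.000) = 0.3755

0.3755


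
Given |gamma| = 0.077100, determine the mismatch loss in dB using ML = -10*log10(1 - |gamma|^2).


ML = -10 * log10(1 - 0.077100^2) = -10 * log10(0.99405559) = 0.02589 dB

0.02589 dB


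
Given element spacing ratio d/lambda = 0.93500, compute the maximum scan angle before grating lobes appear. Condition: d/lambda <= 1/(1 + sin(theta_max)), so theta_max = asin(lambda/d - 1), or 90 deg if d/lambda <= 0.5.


lambda/d - 1 = 1/0.93500 - 1 = 0.06951872
theta_max = asin(0.06951872) = 3.986 deg

3.986 deg


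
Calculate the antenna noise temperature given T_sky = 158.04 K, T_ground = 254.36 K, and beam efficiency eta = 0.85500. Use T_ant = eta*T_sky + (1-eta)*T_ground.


T_ant = 0.85500 * 158.04 + (1 - 0.85500) * 254.36 = 172.0 K

172.0 K


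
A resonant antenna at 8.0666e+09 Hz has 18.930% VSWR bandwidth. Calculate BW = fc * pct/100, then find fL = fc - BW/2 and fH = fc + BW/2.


BW = 8.0666e+09 * 18.930/100 = 1.527007e+09 Hz
fL = 8.0666e+09 - 1.527007e+09/2 = 7.303e+09 Hz
fH = 8.0666e+09 + 1.527007e+09/2 = 8.830e+09 Hz

BW=1.527e+09 Hz, fL=7.303e+09 Hz, fH=8.830e+09 Hz


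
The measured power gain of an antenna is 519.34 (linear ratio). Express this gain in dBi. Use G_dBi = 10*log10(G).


G_dBi = 10 * log10(519.34) = 27.15 dBi

27.15 dBi


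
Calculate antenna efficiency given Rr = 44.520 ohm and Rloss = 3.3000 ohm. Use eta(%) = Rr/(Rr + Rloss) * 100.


eta = 44.520 / (44.520 + 3.3000) * 100 = 93.10%

93.10%


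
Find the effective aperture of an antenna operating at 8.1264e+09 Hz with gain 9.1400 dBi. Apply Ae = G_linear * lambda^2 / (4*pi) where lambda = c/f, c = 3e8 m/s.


lambda = c / f = 3.0000e+08 / 8.1264e+09 = 0.03691672 m
G_linear = 10^(9.1400/10) = 8.203515
Ae = G_linear * lambda^2 / (4*pi) = 8.203515 * 0.03691672^2 / (4*pi) = 8.897e-04 m^2

8.897e-04 m^2


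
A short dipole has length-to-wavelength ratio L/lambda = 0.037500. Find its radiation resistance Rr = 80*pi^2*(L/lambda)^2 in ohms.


Rr = 80 * pi^2 * (0.037500)^2 = 80 * 9.869604 * 1.406250e-03 = 1.110 ohm

1.110 ohm


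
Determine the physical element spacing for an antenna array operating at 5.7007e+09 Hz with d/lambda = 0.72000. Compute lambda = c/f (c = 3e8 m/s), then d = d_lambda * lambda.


lambda = c / f = 3.0000e+08 / 5.7007e+09 = 0.05262512 m
d = 0.72000 * 0.05262512 = 0.03789 m

0.03789 m


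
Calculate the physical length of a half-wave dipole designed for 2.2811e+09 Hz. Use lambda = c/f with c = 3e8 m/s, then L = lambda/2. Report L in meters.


lambda = c / f = 3.0000e+08 / 2.2811e+09 = 0.1315155 m
L = lambda / 2 = 0.1315155 / 2 = 0.06576 m

0.06576 m


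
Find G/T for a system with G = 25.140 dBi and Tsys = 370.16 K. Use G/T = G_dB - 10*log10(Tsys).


G/T = 25.140 - 10*log10(370.16) = 25.140 - 25.68389 = -0.5439 dB/K

-0.5439 dB/K


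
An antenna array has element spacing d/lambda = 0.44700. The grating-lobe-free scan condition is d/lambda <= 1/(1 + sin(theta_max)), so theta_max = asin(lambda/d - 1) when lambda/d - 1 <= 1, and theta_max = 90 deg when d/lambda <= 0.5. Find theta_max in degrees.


lambda/d - 1 = 1/0.44700 - 1 = 1.237136 >= 1
d/lambda <= 0.5, so the array can scan to endfire without grating lobes: theta_max = 90 deg

90 deg


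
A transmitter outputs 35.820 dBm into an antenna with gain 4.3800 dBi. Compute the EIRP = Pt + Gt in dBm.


EIRP = Pt + Gt = 35.820 + 4.3800 = 40.20 dBm

40.20 dBm


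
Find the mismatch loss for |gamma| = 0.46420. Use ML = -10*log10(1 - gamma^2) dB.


ML = -10 * log10(1 - 0.46420^2) = -10 * log10(0.78451836) = 1.054 dB

1.054 dB


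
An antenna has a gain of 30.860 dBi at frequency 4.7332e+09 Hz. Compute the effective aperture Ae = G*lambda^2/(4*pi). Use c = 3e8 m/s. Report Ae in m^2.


lambda = c / f = 3.0000e+08 / 4.7332e+09 = 0.06338207 m
G_linear = 10^(30.860/10) = 1218.990
Ae = G_linear * lambda^2 / (4*pi) = 1218.990 * 0.06338207^2 / (4*pi) = 0.3897 m^2

0.3897 m^2


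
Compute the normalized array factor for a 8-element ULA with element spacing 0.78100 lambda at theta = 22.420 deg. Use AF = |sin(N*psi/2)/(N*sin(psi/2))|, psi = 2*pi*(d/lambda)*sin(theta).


psi = 2*pi*0.78100*sin(22.420 deg) = 1.871560 rad
AF = |sin(8*1.871560/2) / (8*sin(1.871560/2))| = 0.1449

0.1449


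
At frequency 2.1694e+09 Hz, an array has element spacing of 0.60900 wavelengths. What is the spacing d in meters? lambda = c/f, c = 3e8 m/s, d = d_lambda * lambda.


lambda = c / f = 3.0000e+08 / 2.1694e+09 = 0.1382871 m
d = 0.60900 * 0.1382871 = 0.08422 m

0.08422 m


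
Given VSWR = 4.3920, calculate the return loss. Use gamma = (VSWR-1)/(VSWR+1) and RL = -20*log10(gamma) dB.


gamma = (4.3920 - 1) / (4.3920 + 1) = 0.6290801
RL = -20 * log10(0.6290801) = 4.026 dB

4.026 dB


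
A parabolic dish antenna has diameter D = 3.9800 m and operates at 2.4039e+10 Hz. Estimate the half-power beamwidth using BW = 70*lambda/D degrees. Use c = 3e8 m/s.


lambda = c / f = 3.0000e+08 / 2.4039e+10 = 0.01247972 m
BW = 70 * 0.01247972 / 3.9800 = 0.2195 deg

0.2195 deg


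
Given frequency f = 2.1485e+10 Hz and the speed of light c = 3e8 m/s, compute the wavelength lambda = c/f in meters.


lambda = c / f = 3.0000e+08 / 2.1485e+10 = 0.01396 m

0.01396 m


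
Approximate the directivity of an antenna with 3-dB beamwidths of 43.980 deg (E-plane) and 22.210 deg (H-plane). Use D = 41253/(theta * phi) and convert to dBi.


D_linear = 41253 / (43.980 * 22.210) = 42.23298
D_dBi = 10 * log10(42.23298) = 16.26 dBi

16.26 dBi


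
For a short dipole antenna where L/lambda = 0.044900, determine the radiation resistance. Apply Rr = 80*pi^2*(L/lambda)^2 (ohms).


Rr = 80 * pi^2 * (0.044900)^2 = 80 * 9.869604 * 2.016010e-03 = 1.592 ohm

1.592 ohm


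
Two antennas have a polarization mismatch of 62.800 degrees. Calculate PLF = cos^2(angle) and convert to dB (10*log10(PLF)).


PLF_linear = cos^2(62.800 deg) = 0.2089385
PLF_dB = 10 * log10(0.2089385) = -6.800 dB

-6.800 dB


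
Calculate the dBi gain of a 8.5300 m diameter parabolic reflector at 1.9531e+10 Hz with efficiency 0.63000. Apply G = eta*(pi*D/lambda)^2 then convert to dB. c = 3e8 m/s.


lambda = c / f = 3.0000e+08 / 1.9531e+10 = 0.01536020 m
G_linear = 0.63000 * (pi * 8.5300 / 0.01536020)^2 = 1.917541e+06
G_dBi = 10 * log10(1.917541e+06) = 62.83 dBi

62.83 dBi


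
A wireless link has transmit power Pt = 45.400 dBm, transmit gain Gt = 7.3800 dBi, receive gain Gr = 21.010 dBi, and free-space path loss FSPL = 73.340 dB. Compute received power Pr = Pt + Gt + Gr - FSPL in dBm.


Pr = 45.400 + 7.3800 + 21.010 - 73.340 = 0.45 dBm

0.45 dBm


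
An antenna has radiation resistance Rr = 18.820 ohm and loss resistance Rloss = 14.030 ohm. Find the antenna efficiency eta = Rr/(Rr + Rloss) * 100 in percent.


eta = 18.820 / (18.820 + 14.030) * 100 = 57.29%

57.29%


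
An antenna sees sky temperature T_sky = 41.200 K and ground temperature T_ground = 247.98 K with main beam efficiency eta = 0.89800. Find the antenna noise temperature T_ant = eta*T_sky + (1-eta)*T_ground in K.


T_ant = 0.89800 * 41.200 + (1 - 0.89800) * 247.98 = 62.29 K

62.29 K


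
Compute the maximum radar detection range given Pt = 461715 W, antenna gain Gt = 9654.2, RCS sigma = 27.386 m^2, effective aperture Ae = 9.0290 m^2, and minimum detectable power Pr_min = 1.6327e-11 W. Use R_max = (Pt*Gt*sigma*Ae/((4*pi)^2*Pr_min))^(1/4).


R^4 = 461715*9654.2*27.386*9.0290 / ((4*pi)^2 * 1.6327e-11) = 4.274964e+20
R_max = 4.274964e+20^0.25 = 143791 m

143791 m


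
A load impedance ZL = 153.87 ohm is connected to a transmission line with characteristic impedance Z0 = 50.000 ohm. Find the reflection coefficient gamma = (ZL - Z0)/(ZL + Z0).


gamma = (153.87 - 50.000) / (153.87 + 50.000) = 0.5095

0.5095


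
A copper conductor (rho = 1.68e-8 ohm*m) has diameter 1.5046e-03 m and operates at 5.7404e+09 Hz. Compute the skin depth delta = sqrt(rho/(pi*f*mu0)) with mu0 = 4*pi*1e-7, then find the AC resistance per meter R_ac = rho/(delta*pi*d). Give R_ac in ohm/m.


delta = sqrt(1.68e-8 / (pi * 5.7404e+09 * 4*pi*1e-7)) = 8.610011e-07 m
R_ac = 1.68e-8 / (8.610011e-07 * pi * 1.5046e-03) = 4.128 ohm/m

4.128 ohm/m


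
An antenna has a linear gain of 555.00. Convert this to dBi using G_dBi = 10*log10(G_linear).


G_dBi = 10 * log10(555.00) = 27.44 dBi

27.44 dBi


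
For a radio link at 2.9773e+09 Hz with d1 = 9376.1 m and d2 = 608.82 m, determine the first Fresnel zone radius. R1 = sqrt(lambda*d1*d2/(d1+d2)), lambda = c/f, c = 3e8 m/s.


lambda = c / f = 3.0000e+08 / 2.9773e+09 = 0.1007624 m
R1 = sqrt(0.1007624 * 9376.1 * 608.82 / (9376.1 + 608.82)) = 7.590 m

7.590 m


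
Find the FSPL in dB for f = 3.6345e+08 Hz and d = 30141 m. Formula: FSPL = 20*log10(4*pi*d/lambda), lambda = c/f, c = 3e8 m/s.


lambda = c / f = 3.0000e+08 / 3.6345e+08 = 0.8254230 m
FSPL = 20 * log10(4*pi*30141/0.8254230) = 113.2 dB

113.2 dB


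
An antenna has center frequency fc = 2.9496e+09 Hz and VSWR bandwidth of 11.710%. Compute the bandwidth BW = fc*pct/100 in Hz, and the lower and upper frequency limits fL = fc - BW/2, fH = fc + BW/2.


BW = 2.9496e+09 * 11.710/100 = 3.453982e+08 Hz
fL = 2.9496e+09 - 3.453982e+08/2 = 2.777e+09 Hz
fH = 2.9496e+09 + 3.453982e+08/2 = 3.122e+09 Hz

BW=3.454e+08 Hz, fL=2.777e+09 Hz, fH=3.122e+09 Hz


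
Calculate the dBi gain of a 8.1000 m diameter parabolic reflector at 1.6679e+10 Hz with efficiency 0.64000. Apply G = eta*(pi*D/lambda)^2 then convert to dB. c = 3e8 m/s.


lambda = c / f = 3.0000e+08 / 1.6679e+10 = 0.01798669 m
G_linear = 0.64000 * (pi * 8.1000 / 0.01798669)^2 = 1.280994e+06
G_dBi = 10 * log10(1.280994e+06) = 61.08 dBi

61.08 dBi


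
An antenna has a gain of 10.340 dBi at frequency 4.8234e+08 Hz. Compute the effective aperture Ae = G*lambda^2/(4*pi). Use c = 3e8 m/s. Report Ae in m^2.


lambda = c / f = 3.0000e+08 / 4.8234e+08 = 0.6219679 m
G_linear = 10^(10.340/10) = 10.81434
Ae = G_linear * lambda^2 / (4*pi) = 10.81434 * 0.6219679^2 / (4*pi) = 0.3329 m^2

0.3329 m^2


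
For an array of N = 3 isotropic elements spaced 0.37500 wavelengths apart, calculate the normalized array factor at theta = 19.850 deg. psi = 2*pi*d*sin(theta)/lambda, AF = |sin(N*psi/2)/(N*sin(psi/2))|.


psi = 2*pi*0.37500*sin(19.850 deg) = 0.8000667 rad
AF = |sin(3*0.8000667/2) / (3*sin(0.8000667/2))| = 0.7978

0.7978


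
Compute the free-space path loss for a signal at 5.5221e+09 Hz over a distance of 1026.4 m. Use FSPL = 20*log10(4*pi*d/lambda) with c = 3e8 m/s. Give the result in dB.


lambda = c / f = 3.0000e+08 / 5.5221e+09 = 0.05432716 m
FSPL = 20 * log10(4*pi*1026.4/0.05432716) = 107.5 dB

107.5 dB


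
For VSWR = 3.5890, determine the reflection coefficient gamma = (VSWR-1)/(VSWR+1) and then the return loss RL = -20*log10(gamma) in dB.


gamma = (3.5890 - 1) / (3.5890 + 1) = 0.5641752
RL = -20 * log10(0.5641752) = 4.972 dB

4.972 dB


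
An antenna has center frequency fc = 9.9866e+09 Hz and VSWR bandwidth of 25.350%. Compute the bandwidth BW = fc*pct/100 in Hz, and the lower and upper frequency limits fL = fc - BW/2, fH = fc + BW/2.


BW = 9.9866e+09 * 25.350/100 = 2.531603e+09 Hz
fL = 9.9866e+09 - 2.531603e+09/2 = 8.721e+09 Hz
fH = 9.9866e+09 + 2.531603e+09/2 = 1.125e+10 Hz

BW=2.532e+09 Hz, fL=8.721e+09 Hz, fH=1.125e+10 Hz


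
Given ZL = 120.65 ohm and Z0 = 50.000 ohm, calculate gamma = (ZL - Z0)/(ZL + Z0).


gamma = (120.65 - 50.000) / (120.65 + 50.000) = 0.4140

0.4140


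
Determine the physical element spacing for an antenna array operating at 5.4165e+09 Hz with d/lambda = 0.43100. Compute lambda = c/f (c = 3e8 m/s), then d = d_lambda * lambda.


lambda = c / f = 3.0000e+08 / 5.4165e+09 = 0.05538632 m
d = 0.43100 * 0.05538632 = 0.02387 m

0.02387 m


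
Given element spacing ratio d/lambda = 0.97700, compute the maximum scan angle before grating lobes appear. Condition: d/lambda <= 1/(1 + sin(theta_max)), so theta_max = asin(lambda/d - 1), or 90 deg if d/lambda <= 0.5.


lambda/d - 1 = 1/0.97700 - 1 = 0.02354145
theta_max = asin(0.02354145) = 1.349 deg

1.349 deg


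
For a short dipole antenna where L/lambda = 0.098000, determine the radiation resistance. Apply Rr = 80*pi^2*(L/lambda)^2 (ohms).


Rr = 80 * pi^2 * (0.098000)^2 = 80 * 9.869604 * 9.604000e-03 = 7.583 ohm

7.583 ohm


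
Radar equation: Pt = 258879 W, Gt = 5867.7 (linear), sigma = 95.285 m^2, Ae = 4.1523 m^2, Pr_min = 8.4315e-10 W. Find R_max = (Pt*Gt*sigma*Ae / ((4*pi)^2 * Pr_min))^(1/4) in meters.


R^4 = 258879*5867.7*95.285*4.1523 / ((4*pi)^2 * 8.4315e-10) = 4.513915e+18
R_max = 4.513915e+18^0.25 = 46093 m

46093 m


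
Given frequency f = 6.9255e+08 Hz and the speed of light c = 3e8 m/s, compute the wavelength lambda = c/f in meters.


lambda = c / f = 3.0000e+08 / 6.9255e+08 = 0.4332 m

0.4332 m


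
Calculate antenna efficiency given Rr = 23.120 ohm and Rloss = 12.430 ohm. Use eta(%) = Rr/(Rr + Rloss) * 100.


eta = 23.120 / (23.120 + 12.430) * 100 = 65.04%

65.04%


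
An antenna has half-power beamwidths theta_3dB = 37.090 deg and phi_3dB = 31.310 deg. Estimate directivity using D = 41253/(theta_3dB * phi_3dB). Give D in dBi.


D_linear = 41253 / (37.090 * 31.310) = 35.52349
D_dBi = 10 * log10(35.52349) = 15.51 dBi

15.51 dBi


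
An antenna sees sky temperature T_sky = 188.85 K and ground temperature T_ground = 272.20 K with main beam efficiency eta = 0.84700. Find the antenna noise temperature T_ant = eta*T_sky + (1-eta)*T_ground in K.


T_ant = 0.84700 * 188.85 + (1 - 0.84700) * 272.20 = 201.6 K

201.6 K


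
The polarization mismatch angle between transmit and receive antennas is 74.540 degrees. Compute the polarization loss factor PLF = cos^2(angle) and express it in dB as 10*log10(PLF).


PLF_linear = cos^2(74.540 deg) = 0.07105720
PLF_dB = 10 * log10(0.07105720) = -11.48 dB

-11.48 dB
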